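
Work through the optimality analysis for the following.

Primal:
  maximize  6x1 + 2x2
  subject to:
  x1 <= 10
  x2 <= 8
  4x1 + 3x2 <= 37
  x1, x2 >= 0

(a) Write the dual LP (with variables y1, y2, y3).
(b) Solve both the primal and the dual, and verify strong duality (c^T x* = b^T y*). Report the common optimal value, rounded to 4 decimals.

The standard primal-dual pair for 'max c^T x s.t. A x <= b, x >= 0' is:
  Dual:  min b^T y  s.t.  A^T y >= c,  y >= 0.

So the dual LP is:
  minimize  10y1 + 8y2 + 37y3
  subject to:
    y1 + 4y3 >= 6
    y2 + 3y3 >= 2
    y1, y2, y3 >= 0

Solving the primal: x* = (9.25, 0).
  primal value c^T x* = 55.5.
Solving the dual: y* = (0, 0, 1.5).
  dual value b^T y* = 55.5.
Strong duality: c^T x* = b^T y*. Confirmed.

55.5


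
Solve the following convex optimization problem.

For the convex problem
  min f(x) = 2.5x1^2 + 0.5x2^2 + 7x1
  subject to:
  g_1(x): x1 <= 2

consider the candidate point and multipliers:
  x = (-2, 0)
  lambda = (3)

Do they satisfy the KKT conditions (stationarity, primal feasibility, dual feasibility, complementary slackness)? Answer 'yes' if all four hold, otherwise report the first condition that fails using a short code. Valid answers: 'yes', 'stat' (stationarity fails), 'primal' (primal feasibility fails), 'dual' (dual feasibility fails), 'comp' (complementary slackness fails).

Gradient of f: grad f(x) = Q x + c = (-3, 0)
Constraint values g_i(x) = a_i^T x - b_i:
  g_1((-2, 0)) = -4
Stationarity residual: grad f(x) + sum_i lambda_i a_i = (0, 0)
  -> stationarity OK
Primal feasibility (all g_i <= 0): OK
Dual feasibility (all lambda_i >= 0): OK
Complementary slackness (lambda_i * g_i(x) = 0 for all i): FAILS

Verdict: the first failing condition is complementary_slackness -> comp.

comp


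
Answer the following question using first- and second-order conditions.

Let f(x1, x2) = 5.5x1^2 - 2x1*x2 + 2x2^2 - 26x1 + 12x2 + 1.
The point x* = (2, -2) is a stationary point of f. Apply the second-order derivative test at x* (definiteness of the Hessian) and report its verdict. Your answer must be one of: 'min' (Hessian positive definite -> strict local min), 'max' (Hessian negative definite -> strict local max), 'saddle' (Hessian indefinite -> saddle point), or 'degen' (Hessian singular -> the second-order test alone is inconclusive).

Compute the Hessian H = grad^2 f:
  H = [[11, -2], [-2, 4]]
Verify stationarity: grad f(x*) = H x* + g = (0, 0).
Eigenvalues of H: 3.4689, 11.5311.
Both eigenvalues > 0, so H is positive definite -> x* is a strict local min.

min


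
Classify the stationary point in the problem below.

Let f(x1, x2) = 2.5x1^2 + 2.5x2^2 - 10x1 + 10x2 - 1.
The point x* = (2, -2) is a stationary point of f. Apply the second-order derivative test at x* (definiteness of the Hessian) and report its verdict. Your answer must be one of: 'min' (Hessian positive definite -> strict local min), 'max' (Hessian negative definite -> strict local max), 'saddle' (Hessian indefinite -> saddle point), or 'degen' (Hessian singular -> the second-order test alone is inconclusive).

Compute the Hessian H = grad^2 f:
  H = [[5, 0], [0, 5]]
Verify stationarity: grad f(x*) = H x* + g = (0, 0).
Eigenvalues of H: 5, 5.
Both eigenvalues > 0, so H is positive definite -> x* is a strict local min.

min


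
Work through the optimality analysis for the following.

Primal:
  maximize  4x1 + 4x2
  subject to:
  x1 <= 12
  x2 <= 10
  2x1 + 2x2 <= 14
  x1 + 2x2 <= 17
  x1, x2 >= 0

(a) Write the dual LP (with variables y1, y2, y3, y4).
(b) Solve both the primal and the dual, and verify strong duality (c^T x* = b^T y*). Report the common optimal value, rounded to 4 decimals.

The standard primal-dual pair for 'max c^T x s.t. A x <= b, x >= 0' is:
  Dual:  min b^T y  s.t.  A^T y >= c,  y >= 0.

So the dual LP is:
  minimize  12y1 + 10y2 + 14y3 + 17y4
  subject to:
    y1 + 2y3 + y4 >= 4
    y2 + 2y3 + 2y4 >= 4
    y1, y2, y3, y4 >= 0

Solving the primal: x* = (7, 0).
  primal value c^T x* = 28.
Solving the dual: y* = (0, 0, 2, 0).
  dual value b^T y* = 28.
Strong duality: c^T x* = b^T y*. Confirmed.

28


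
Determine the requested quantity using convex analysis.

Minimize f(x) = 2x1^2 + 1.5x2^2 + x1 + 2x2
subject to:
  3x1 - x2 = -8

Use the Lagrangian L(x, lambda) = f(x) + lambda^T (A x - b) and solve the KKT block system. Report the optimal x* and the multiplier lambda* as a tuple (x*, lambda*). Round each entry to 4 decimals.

Form the Lagrangian:
  L(x, lambda) = (1/2) x^T Q x + c^T x + lambda^T (A x - b)
Stationarity (grad_x L = 0): Q x + c + A^T lambda = 0.
Primal feasibility: A x = b.

This gives the KKT block system:
  [ Q   A^T ] [ x     ]   [-c ]
  [ A    0  ] [ lambda ] = [ b ]

Solving the linear system:
  x*      = (-2.5484, 0.3548)
  lambda* = (3.0645)
  f(x*)   = 11.3387

x* = (-2.5484, 0.3548), lambda* = (3.0645)


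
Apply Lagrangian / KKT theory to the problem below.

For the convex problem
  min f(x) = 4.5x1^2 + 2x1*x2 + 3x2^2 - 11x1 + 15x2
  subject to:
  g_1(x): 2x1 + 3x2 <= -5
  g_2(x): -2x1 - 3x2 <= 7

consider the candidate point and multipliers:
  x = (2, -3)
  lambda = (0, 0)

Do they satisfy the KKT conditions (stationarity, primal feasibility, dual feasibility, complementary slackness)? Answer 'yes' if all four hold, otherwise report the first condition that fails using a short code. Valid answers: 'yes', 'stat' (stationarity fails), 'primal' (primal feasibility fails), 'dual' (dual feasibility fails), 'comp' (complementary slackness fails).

Gradient of f: grad f(x) = Q x + c = (1, 1)
Constraint values g_i(x) = a_i^T x - b_i:
  g_1((2, -3)) = 0
  g_2((2, -3)) = -2
Stationarity residual: grad f(x) + sum_i lambda_i a_i = (1, 1)
  -> stationarity FAILS
Primal feasibility (all g_i <= 0): OK
Dual feasibility (all lambda_i >= 0): OK
Complementary slackness (lambda_i * g_i(x) = 0 for all i): OK

Verdict: the first failing condition is stationarity -> stat.

stat


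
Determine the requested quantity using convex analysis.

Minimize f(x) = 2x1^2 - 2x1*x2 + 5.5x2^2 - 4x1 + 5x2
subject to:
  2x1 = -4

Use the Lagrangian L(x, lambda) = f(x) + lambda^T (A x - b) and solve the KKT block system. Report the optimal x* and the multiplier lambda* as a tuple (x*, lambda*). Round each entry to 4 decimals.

Form the Lagrangian:
  L(x, lambda) = (1/2) x^T Q x + c^T x + lambda^T (A x - b)
Stationarity (grad_x L = 0): Q x + c + A^T lambda = 0.
Primal feasibility: A x = b.

This gives the KKT block system:
  [ Q   A^T ] [ x     ]   [-c ]
  [ A    0  ] [ lambda ] = [ b ]

Solving the linear system:
  x*      = (-2, -0.8182)
  lambda* = (5.1818)
  f(x*)   = 12.3182

x* = (-2, -0.8182), lambda* = (5.1818)


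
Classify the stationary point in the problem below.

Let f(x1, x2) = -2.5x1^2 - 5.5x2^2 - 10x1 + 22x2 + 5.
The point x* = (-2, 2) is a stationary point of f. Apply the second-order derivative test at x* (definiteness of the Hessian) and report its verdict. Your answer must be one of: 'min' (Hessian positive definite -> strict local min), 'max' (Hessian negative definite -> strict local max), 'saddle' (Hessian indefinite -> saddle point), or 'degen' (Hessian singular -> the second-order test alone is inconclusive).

Compute the Hessian H = grad^2 f:
  H = [[-5, 0], [0, -11]]
Verify stationarity: grad f(x*) = H x* + g = (0, 0).
Eigenvalues of H: -11, -5.
Both eigenvalues < 0, so H is negative definite -> x* is a strict local max.

max


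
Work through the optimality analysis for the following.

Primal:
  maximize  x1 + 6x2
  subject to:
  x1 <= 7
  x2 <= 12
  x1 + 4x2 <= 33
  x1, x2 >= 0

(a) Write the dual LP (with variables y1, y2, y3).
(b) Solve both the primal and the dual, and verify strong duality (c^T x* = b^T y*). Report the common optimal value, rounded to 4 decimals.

The standard primal-dual pair for 'max c^T x s.t. A x <= b, x >= 0' is:
  Dual:  min b^T y  s.t.  A^T y >= c,  y >= 0.

So the dual LP is:
  minimize  7y1 + 12y2 + 33y3
  subject to:
    y1 + y3 >= 1
    y2 + 4y3 >= 6
    y1, y2, y3 >= 0

Solving the primal: x* = (0, 8.25).
  primal value c^T x* = 49.5.
Solving the dual: y* = (0, 0, 1.5).
  dual value b^T y* = 49.5.
Strong duality: c^T x* = b^T y*. Confirmed.

49.5


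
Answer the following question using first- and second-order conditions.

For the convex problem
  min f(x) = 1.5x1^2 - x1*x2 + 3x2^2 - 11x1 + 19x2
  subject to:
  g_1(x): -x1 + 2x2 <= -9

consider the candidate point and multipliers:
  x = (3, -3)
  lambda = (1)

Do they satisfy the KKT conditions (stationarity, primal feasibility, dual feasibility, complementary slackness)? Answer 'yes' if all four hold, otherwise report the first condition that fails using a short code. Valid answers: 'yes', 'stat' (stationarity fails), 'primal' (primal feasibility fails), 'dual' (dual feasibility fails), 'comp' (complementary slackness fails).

Gradient of f: grad f(x) = Q x + c = (1, -2)
Constraint values g_i(x) = a_i^T x - b_i:
  g_1((3, -3)) = 0
Stationarity residual: grad f(x) + sum_i lambda_i a_i = (0, 0)
  -> stationarity OK
Primal feasibility (all g_i <= 0): OK
Dual feasibility (all lambda_i >= 0): OK
Complementary slackness (lambda_i * g_i(x) = 0 for all i): OK

Verdict: yes, KKT holds.

yes


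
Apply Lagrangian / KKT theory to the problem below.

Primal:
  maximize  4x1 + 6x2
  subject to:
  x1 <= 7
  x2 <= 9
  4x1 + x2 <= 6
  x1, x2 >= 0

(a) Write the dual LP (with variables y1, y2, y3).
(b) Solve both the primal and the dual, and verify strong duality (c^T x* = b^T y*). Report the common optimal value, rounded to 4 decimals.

The standard primal-dual pair for 'max c^T x s.t. A x <= b, x >= 0' is:
  Dual:  min b^T y  s.t.  A^T y >= c,  y >= 0.

So the dual LP is:
  minimize  7y1 + 9y2 + 6y3
  subject to:
    y1 + 4y3 >= 4
    y2 + y3 >= 6
    y1, y2, y3 >= 0

Solving the primal: x* = (0, 6).
  primal value c^T x* = 36.
Solving the dual: y* = (0, 0, 6).
  dual value b^T y* = 36.
Strong duality: c^T x* = b^T y*. Confirmed.

36


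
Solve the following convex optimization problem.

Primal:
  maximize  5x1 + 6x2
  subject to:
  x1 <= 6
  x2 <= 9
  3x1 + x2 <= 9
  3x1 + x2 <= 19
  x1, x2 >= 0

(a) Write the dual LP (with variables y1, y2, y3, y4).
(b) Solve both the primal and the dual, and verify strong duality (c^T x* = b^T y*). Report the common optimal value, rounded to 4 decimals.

The standard primal-dual pair for 'max c^T x s.t. A x <= b, x >= 0' is:
  Dual:  min b^T y  s.t.  A^T y >= c,  y >= 0.

So the dual LP is:
  minimize  6y1 + 9y2 + 9y3 + 19y4
  subject to:
    y1 + 3y3 + 3y4 >= 5
    y2 + y3 + y4 >= 6
    y1, y2, y3, y4 >= 0

Solving the primal: x* = (0, 9).
  primal value c^T x* = 54.
Solving the dual: y* = (0, 4.3333, 1.6667, 0).
  dual value b^T y* = 54.
Strong duality: c^T x* = b^T y*. Confirmed.

54


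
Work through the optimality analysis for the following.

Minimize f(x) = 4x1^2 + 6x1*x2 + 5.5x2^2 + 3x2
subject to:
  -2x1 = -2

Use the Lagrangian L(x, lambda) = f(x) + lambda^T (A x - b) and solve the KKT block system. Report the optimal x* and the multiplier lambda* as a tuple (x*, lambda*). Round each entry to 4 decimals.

Form the Lagrangian:
  L(x, lambda) = (1/2) x^T Q x + c^T x + lambda^T (A x - b)
Stationarity (grad_x L = 0): Q x + c + A^T lambda = 0.
Primal feasibility: A x = b.

This gives the KKT block system:
  [ Q   A^T ] [ x     ]   [-c ]
  [ A    0  ] [ lambda ] = [ b ]

Solving the linear system:
  x*      = (1, -0.8182)
  lambda* = (1.5455)
  f(x*)   = 0.3182

x* = (1, -0.8182), lambda* = (1.5455)


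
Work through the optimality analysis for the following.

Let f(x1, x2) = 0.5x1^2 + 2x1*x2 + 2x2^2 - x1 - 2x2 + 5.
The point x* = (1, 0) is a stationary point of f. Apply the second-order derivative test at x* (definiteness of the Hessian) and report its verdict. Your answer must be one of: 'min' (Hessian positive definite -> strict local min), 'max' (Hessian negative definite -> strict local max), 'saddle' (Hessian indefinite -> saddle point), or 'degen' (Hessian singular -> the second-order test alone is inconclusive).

Compute the Hessian H = grad^2 f:
  H = [[1, 2], [2, 4]]
Verify stationarity: grad f(x*) = H x* + g = (0, 0).
Eigenvalues of H: 0, 5.
H has a zero eigenvalue (singular; positive semidefinite but not definite), so H is neither positive definite, negative definite, nor indefinite. The second-order test alone is inconclusive -> degen.
(Indeed, f is constant along the null direction of H through x*, so x* is not a strict local extremum.)

degen


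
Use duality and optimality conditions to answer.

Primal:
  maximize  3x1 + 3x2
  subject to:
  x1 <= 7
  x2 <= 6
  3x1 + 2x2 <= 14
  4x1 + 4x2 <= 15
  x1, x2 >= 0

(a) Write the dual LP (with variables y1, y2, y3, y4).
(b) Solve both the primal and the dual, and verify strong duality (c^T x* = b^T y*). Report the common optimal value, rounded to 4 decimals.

The standard primal-dual pair for 'max c^T x s.t. A x <= b, x >= 0' is:
  Dual:  min b^T y  s.t.  A^T y >= c,  y >= 0.

So the dual LP is:
  minimize  7y1 + 6y2 + 14y3 + 15y4
  subject to:
    y1 + 3y3 + 4y4 >= 3
    y2 + 2y3 + 4y4 >= 3
    y1, y2, y3, y4 >= 0

Solving the primal: x* = (3.75, 0).
  primal value c^T x* = 11.25.
Solving the dual: y* = (0, 0, 0, 0.75).
  dual value b^T y* = 11.25.
Strong duality: c^T x* = b^T y*. Confirmed.

11.25


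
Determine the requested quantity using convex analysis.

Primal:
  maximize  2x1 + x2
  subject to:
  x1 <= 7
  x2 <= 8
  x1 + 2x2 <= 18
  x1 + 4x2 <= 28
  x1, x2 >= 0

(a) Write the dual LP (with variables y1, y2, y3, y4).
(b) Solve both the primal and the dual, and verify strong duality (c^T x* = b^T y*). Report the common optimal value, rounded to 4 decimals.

The standard primal-dual pair for 'max c^T x s.t. A x <= b, x >= 0' is:
  Dual:  min b^T y  s.t.  A^T y >= c,  y >= 0.

So the dual LP is:
  minimize  7y1 + 8y2 + 18y3 + 28y4
  subject to:
    y1 + y3 + y4 >= 2
    y2 + 2y3 + 4y4 >= 1
    y1, y2, y3, y4 >= 0

Solving the primal: x* = (7, 5.25).
  primal value c^T x* = 19.25.
Solving the dual: y* = (1.75, 0, 0, 0.25).
  dual value b^T y* = 19.25.
Strong duality: c^T x* = b^T y*. Confirmed.

19.25


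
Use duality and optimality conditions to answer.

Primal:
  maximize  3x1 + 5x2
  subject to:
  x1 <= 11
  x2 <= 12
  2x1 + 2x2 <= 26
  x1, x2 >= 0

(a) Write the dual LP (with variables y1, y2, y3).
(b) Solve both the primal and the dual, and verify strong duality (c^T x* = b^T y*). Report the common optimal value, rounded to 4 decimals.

The standard primal-dual pair for 'max c^T x s.t. A x <= b, x >= 0' is:
  Dual:  min b^T y  s.t.  A^T y >= c,  y >= 0.

So the dual LP is:
  minimize  11y1 + 12y2 + 26y3
  subject to:
    y1 + 2y3 >= 3
    y2 + 2y3 >= 5
    y1, y2, y3 >= 0

Solving the primal: x* = (1, 12).
  primal value c^T x* = 63.
Solving the dual: y* = (0, 2, 1.5).
  dual value b^T y* = 63.
Strong duality: c^T x* = b^T y*. Confirmed.

63


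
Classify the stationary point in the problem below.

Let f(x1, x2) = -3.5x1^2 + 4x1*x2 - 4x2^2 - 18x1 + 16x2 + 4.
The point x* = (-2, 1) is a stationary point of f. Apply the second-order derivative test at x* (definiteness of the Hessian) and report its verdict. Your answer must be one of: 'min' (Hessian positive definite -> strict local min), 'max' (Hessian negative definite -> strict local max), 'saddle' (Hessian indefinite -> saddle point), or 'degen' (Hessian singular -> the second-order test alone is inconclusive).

Compute the Hessian H = grad^2 f:
  H = [[-7, 4], [4, -8]]
Verify stationarity: grad f(x*) = H x* + g = (0, 0).
Eigenvalues of H: -11.5311, -3.4689.
Both eigenvalues < 0, so H is negative definite -> x* is a strict local max.

max


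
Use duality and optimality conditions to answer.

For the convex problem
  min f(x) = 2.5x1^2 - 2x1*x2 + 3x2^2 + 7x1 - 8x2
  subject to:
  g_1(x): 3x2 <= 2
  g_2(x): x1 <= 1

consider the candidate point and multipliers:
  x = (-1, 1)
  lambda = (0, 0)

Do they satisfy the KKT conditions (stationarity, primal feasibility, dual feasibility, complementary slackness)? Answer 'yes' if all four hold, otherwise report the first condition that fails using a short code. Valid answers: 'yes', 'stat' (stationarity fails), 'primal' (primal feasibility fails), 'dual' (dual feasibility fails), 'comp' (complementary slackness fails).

Gradient of f: grad f(x) = Q x + c = (0, 0)
Constraint values g_i(x) = a_i^T x - b_i:
  g_1((-1, 1)) = 1
  g_2((-1, 1)) = -2
Stationarity residual: grad f(x) + sum_i lambda_i a_i = (0, 0)
  -> stationarity OK
Primal feasibility (all g_i <= 0): FAILS
Dual feasibility (all lambda_i >= 0): OK
Complementary slackness (lambda_i * g_i(x) = 0 for all i): OK

Verdict: the first failing condition is primal_feasibility -> primal.

primal


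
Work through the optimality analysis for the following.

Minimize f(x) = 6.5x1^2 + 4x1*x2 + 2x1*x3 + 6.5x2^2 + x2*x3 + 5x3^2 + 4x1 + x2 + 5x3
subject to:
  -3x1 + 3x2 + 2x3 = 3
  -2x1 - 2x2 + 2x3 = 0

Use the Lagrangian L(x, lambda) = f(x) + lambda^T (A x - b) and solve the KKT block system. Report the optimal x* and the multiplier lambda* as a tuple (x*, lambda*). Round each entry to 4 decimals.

Form the Lagrangian:
  L(x, lambda) = (1/2) x^T Q x + c^T x + lambda^T (A x - b)
Stationarity (grad_x L = 0): Q x + c + A^T lambda = 0.
Primal feasibility: A x = b.

This gives the KKT block system:
  [ Q   A^T ] [ x     ]   [-c ]
  [ A    0  ] [ lambda ] = [ b ]

Solving the linear system:
  x*      = (-0.6724, 0.4655, -0.2069)
  lambda* = (-1.2414, 0.2155)
  f(x*)   = 0.2328

x* = (-0.6724, 0.4655, -0.2069), lambda* = (-1.2414, 0.2155)


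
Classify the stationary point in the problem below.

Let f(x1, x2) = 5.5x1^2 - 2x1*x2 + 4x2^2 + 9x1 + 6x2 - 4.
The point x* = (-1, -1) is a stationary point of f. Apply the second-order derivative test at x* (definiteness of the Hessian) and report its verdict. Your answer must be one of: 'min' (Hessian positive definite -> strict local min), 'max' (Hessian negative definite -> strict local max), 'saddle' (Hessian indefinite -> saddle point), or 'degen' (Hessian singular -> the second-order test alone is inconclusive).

Compute the Hessian H = grad^2 f:
  H = [[11, -2], [-2, 8]]
Verify stationarity: grad f(x*) = H x* + g = (0, 0).
Eigenvalues of H: 7, 12.
Both eigenvalues > 0, so H is positive definite -> x* is a strict local min.

min


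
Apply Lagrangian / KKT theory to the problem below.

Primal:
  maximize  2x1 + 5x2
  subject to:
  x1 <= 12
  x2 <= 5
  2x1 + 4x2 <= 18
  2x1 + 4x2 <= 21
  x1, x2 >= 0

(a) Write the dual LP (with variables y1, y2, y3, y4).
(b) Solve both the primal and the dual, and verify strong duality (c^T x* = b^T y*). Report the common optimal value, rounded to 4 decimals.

The standard primal-dual pair for 'max c^T x s.t. A x <= b, x >= 0' is:
  Dual:  min b^T y  s.t.  A^T y >= c,  y >= 0.

So the dual LP is:
  minimize  12y1 + 5y2 + 18y3 + 21y4
  subject to:
    y1 + 2y3 + 2y4 >= 2
    y2 + 4y3 + 4y4 >= 5
    y1, y2, y3, y4 >= 0

Solving the primal: x* = (0, 4.5).
  primal value c^T x* = 22.5.
Solving the dual: y* = (0, 0, 1.25, 0).
  dual value b^T y* = 22.5.
Strong duality: c^T x* = b^T y*. Confirmed.

22.5


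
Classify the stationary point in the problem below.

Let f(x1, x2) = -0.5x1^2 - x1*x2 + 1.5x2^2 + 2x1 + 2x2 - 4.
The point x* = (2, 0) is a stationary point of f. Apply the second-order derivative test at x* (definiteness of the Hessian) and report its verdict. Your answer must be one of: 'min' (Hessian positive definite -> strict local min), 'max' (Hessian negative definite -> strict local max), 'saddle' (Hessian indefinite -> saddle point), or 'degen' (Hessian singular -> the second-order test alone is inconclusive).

Compute the Hessian H = grad^2 f:
  H = [[-1, -1], [-1, 3]]
Verify stationarity: grad f(x*) = H x* + g = (0, 0).
Eigenvalues of H: -1.2361, 3.2361.
Eigenvalues have mixed signs, so H is indefinite -> x* is a saddle point.

saddle


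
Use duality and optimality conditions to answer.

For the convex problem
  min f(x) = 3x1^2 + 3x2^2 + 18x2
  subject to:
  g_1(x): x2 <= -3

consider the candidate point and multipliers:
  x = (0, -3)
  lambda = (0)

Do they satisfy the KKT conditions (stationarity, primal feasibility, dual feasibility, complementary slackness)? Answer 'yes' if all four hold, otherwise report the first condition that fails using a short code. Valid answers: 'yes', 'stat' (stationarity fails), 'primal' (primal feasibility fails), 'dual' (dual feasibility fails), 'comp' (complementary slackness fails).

Gradient of f: grad f(x) = Q x + c = (0, 0)
Constraint values g_i(x) = a_i^T x - b_i:
  g_1((0, -3)) = 0
Stationarity residual: grad f(x) + sum_i lambda_i a_i = (0, 0)
  -> stationarity OK
Primal feasibility (all g_i <= 0): OK
Dual feasibility (all lambda_i >= 0): OK
Complementary slackness (lambda_i * g_i(x) = 0 for all i): OK

Verdict: yes, KKT holds.

yes


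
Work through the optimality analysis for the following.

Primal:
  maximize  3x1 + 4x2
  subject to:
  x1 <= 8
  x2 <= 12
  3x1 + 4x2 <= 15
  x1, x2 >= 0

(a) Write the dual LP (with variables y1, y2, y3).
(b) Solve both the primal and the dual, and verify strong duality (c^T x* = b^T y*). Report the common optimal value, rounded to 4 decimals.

The standard primal-dual pair for 'max c^T x s.t. A x <= b, x >= 0' is:
  Dual:  min b^T y  s.t.  A^T y >= c,  y >= 0.

So the dual LP is:
  minimize  8y1 + 12y2 + 15y3
  subject to:
    y1 + 3y3 >= 3
    y2 + 4y3 >= 4
    y1, y2, y3 >= 0

Solving the primal: x* = (5, 0).
  primal value c^T x* = 15.
Solving the dual: y* = (0, 0, 1).
  dual value b^T y* = 15.
Strong duality: c^T x* = b^T y*. Confirmed.

15


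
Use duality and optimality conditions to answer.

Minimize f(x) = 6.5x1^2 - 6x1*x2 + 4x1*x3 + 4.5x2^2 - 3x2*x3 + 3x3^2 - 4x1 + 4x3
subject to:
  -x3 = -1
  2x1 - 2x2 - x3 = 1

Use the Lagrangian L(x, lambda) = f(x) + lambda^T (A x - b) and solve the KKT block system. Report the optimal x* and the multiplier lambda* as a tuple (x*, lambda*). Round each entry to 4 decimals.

Form the Lagrangian:
  L(x, lambda) = (1/2) x^T Q x + c^T x + lambda^T (A x - b)
Stationarity (grad_x L = 0): Q x + c + A^T lambda = 0.
Primal feasibility: A x = b.

This gives the KKT block system:
  [ Q   A^T ] [ x     ]   [-c ]
  [ A    0  ] [ lambda ] = [ b ]

Solving the linear system:
  x*      = (0.6, -0.4, 1)
  lambda* = (18.7, -5.1)
  f(x*)   = 12.7

x* = (0.6, -0.4, 1), lambda* = (18.7, -5.1)


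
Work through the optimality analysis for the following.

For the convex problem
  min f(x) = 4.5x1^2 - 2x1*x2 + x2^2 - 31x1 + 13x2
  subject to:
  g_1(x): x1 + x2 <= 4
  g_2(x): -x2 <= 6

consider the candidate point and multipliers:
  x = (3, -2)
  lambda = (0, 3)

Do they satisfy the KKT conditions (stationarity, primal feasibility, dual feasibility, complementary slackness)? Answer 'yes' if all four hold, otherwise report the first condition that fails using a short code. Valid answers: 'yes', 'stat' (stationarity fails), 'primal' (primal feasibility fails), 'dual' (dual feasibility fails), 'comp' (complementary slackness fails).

Gradient of f: grad f(x) = Q x + c = (0, 3)
Constraint values g_i(x) = a_i^T x - b_i:
  g_1((3, -2)) = -3
  g_2((3, -2)) = -4
Stationarity residual: grad f(x) + sum_i lambda_i a_i = (0, 0)
  -> stationarity OK
Primal feasibility (all g_i <= 0): OK
Dual feasibility (all lambda_i >= 0): OK
Complementary slackness (lambda_i * g_i(x) = 0 for all i): FAILS

Verdict: the first failing condition is complementary_slackness -> comp.

comp


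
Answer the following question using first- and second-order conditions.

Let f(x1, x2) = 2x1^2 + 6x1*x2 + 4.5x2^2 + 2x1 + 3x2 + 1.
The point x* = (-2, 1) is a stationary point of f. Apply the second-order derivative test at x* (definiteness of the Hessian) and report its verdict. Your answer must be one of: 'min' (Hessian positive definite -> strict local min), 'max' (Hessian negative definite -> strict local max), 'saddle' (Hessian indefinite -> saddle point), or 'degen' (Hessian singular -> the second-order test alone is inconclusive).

Compute the Hessian H = grad^2 f:
  H = [[4, 6], [6, 9]]
Verify stationarity: grad f(x*) = H x* + g = (0, 0).
Eigenvalues of H: 0, 13.
H has a zero eigenvalue (singular; positive semidefinite but not definite), so H is neither positive definite, negative definite, nor indefinite. The second-order test alone is inconclusive -> degen.
(Indeed, f is constant along the null direction of H through x*, so x* is not a strict local extremum.)

degen


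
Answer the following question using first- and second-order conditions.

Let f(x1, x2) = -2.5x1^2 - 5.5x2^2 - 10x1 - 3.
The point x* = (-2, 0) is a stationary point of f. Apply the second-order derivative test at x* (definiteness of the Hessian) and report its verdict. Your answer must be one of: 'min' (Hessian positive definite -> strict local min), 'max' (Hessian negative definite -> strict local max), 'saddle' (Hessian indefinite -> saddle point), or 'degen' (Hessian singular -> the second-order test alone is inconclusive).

Compute the Hessian H = grad^2 f:
  H = [[-5, 0], [0, -11]]
Verify stationarity: grad f(x*) = H x* + g = (0, 0).
Eigenvalues of H: -11, -5.
Both eigenvalues < 0, so H is negative definite -> x* is a strict local max.

max


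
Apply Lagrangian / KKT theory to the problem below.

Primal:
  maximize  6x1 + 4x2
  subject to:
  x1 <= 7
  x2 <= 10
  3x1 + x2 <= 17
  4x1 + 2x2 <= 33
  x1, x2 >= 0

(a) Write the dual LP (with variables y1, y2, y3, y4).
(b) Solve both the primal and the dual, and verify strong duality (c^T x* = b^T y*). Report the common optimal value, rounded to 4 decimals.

The standard primal-dual pair for 'max c^T x s.t. A x <= b, x >= 0' is:
  Dual:  min b^T y  s.t.  A^T y >= c,  y >= 0.

So the dual LP is:
  minimize  7y1 + 10y2 + 17y3 + 33y4
  subject to:
    y1 + 3y3 + 4y4 >= 6
    y2 + y3 + 2y4 >= 4
    y1, y2, y3, y4 >= 0

Solving the primal: x* = (2.3333, 10).
  primal value c^T x* = 54.
Solving the dual: y* = (0, 2, 2, 0).
  dual value b^T y* = 54.
Strong duality: c^T x* = b^T y*. Confirmed.

54


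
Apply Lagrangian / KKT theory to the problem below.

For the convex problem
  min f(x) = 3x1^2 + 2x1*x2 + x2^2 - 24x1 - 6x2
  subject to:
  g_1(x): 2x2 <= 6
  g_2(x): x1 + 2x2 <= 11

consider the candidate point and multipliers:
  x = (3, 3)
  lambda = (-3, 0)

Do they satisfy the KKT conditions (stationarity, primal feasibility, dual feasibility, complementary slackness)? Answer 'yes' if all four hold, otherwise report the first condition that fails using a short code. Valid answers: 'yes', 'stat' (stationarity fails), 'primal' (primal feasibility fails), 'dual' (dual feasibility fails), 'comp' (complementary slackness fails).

Gradient of f: grad f(x) = Q x + c = (0, 6)
Constraint values g_i(x) = a_i^T x - b_i:
  g_1((3, 3)) = 0
  g_2((3, 3)) = -2
Stationarity residual: grad f(x) + sum_i lambda_i a_i = (0, 0)
  -> stationarity OK
Primal feasibility (all g_i <= 0): OK
Dual feasibility (all lambda_i >= 0): FAILS
Complementary slackness (lambda_i * g_i(x) = 0 for all i): OK

Verdict: the first failing condition is dual_feasibility -> dual.

dual


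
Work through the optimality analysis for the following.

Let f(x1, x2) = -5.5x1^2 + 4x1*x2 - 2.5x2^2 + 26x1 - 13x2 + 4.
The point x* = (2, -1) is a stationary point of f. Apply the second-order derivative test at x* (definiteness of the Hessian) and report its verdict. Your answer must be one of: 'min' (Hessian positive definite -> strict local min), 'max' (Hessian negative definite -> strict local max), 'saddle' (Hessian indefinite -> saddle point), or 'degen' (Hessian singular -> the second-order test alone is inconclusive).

Compute the Hessian H = grad^2 f:
  H = [[-11, 4], [4, -5]]
Verify stationarity: grad f(x*) = H x* + g = (0, 0).
Eigenvalues of H: -13, -3.
Both eigenvalues < 0, so H is negative definite -> x* is a strict local max.

max


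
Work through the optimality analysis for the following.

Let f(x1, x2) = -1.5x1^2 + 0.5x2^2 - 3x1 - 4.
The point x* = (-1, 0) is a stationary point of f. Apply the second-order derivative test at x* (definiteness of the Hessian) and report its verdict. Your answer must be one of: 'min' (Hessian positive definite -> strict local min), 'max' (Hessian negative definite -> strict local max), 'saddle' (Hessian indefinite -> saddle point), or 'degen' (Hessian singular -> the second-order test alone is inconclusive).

Compute the Hessian H = grad^2 f:
  H = [[-3, 0], [0, 1]]
Verify stationarity: grad f(x*) = H x* + g = (0, 0).
Eigenvalues of H: -3, 1.
Eigenvalues have mixed signs, so H is indefinite -> x* is a saddle point.

saddle


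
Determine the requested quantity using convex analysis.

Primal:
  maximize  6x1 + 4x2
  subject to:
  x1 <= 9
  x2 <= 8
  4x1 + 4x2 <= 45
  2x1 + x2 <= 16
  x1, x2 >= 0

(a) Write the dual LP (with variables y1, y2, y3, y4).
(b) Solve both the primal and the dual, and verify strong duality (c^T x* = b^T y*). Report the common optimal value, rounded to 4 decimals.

The standard primal-dual pair for 'max c^T x s.t. A x <= b, x >= 0' is:
  Dual:  min b^T y  s.t.  A^T y >= c,  y >= 0.

So the dual LP is:
  minimize  9y1 + 8y2 + 45y3 + 16y4
  subject to:
    y1 + 4y3 + 2y4 >= 6
    y2 + 4y3 + y4 >= 4
    y1, y2, y3, y4 >= 0

Solving the primal: x* = (4.75, 6.5).
  primal value c^T x* = 54.5.
Solving the dual: y* = (0, 0, 0.5, 2).
  dual value b^T y* = 54.5.
Strong duality: c^T x* = b^T y*. Confirmed.

54.5


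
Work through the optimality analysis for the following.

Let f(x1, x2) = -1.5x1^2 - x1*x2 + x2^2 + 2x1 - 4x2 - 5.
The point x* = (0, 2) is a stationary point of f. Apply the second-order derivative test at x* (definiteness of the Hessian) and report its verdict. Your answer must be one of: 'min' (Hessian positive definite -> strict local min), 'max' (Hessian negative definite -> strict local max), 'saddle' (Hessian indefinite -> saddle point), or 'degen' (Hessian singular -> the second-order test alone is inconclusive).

Compute the Hessian H = grad^2 f:
  H = [[-3, -1], [-1, 2]]
Verify stationarity: grad f(x*) = H x* + g = (0, 0).
Eigenvalues of H: -3.1926, 2.1926.
Eigenvalues have mixed signs, so H is indefinite -> x* is a saddle point.

saddle


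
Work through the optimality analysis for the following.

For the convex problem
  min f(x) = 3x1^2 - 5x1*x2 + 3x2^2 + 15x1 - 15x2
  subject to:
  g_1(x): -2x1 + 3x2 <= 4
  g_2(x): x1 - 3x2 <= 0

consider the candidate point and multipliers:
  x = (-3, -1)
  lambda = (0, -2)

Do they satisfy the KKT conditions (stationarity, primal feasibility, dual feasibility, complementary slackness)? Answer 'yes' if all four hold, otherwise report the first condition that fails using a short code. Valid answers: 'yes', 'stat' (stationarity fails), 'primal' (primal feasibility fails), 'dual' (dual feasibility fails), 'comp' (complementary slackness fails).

Gradient of f: grad f(x) = Q x + c = (2, -6)
Constraint values g_i(x) = a_i^T x - b_i:
  g_1((-3, -1)) = -1
  g_2((-3, -1)) = 0
Stationarity residual: grad f(x) + sum_i lambda_i a_i = (0, 0)
  -> stationarity OK
Primal feasibility (all g_i <= 0): OK
Dual feasibility (all lambda_i >= 0): FAILS
Complementary slackness (lambda_i * g_i(x) = 0 for all i): OK

Verdict: the first failing condition is dual_feasibility -> dual.

dual


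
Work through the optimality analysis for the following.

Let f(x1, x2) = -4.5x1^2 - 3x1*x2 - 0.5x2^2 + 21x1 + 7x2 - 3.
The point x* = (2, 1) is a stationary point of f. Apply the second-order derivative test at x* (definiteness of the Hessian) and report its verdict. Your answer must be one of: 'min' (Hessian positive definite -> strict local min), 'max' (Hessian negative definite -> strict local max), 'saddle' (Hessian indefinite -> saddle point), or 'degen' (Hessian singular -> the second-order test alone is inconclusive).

Compute the Hessian H = grad^2 f:
  H = [[-9, -3], [-3, -1]]
Verify stationarity: grad f(x*) = H x* + g = (0, 0).
Eigenvalues of H: -10, 0.
H has a zero eigenvalue (singular; negative semidefinite but not definite), so H is neither positive definite, negative definite, nor indefinite. The second-order test alone is inconclusive -> degen.
(Indeed, f is constant along the null direction of H through x*, so x* is not a strict local extremum.)

degen


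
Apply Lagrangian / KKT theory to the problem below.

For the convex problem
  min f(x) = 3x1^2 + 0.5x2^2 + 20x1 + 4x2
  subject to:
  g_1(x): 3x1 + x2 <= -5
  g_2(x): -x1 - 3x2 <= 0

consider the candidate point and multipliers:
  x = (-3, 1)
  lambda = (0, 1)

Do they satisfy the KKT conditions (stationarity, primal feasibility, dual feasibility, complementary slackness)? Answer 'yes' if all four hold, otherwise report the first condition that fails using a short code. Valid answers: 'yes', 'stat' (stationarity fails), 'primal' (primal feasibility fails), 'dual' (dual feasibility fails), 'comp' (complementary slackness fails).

Gradient of f: grad f(x) = Q x + c = (2, 5)
Constraint values g_i(x) = a_i^T x - b_i:
  g_1((-3, 1)) = -3
  g_2((-3, 1)) = 0
Stationarity residual: grad f(x) + sum_i lambda_i a_i = (1, 2)
  -> stationarity FAILS
Primal feasibility (all g_i <= 0): OK
Dual feasibility (all lambda_i >= 0): OK
Complementary slackness (lambda_i * g_i(x) = 0 for all i): OK

Verdict: the first failing condition is stationarity -> stat.

stat


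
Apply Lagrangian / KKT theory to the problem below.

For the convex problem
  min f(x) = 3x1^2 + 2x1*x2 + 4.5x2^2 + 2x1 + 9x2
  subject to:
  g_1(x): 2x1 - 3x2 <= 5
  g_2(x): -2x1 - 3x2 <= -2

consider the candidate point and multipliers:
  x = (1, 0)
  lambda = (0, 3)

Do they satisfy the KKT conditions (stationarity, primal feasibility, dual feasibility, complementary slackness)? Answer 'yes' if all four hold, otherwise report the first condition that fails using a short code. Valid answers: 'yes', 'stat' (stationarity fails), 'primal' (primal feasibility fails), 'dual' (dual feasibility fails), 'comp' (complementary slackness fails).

Gradient of f: grad f(x) = Q x + c = (8, 11)
Constraint values g_i(x) = a_i^T x - b_i:
  g_1((1, 0)) = -3
  g_2((1, 0)) = 0
Stationarity residual: grad f(x) + sum_i lambda_i a_i = (2, 2)
  -> stationarity FAILS
Primal feasibility (all g_i <= 0): OK
Dual feasibility (all lambda_i >= 0): OK
Complementary slackness (lambda_i * g_i(x) = 0 for all i): OK

Verdict: the first failing condition is stationarity -> stat.

stat


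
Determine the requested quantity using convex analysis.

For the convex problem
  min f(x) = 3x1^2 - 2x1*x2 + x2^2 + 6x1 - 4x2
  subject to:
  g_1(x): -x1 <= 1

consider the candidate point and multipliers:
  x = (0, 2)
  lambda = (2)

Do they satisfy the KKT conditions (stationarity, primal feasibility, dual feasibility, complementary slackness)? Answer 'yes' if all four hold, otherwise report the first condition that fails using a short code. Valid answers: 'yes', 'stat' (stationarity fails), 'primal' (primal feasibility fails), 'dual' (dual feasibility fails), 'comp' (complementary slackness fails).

Gradient of f: grad f(x) = Q x + c = (2, 0)
Constraint values g_i(x) = a_i^T x - b_i:
  g_1((0, 2)) = -1
Stationarity residual: grad f(x) + sum_i lambda_i a_i = (0, 0)
  -> stationarity OK
Primal feasibility (all g_i <= 0): OK
Dual feasibility (all lambda_i >= 0): OK
Complementary slackness (lambda_i * g_i(x) = 0 for all i): FAILS

Verdict: the first failing condition is complementary_slackness -> comp.

comp


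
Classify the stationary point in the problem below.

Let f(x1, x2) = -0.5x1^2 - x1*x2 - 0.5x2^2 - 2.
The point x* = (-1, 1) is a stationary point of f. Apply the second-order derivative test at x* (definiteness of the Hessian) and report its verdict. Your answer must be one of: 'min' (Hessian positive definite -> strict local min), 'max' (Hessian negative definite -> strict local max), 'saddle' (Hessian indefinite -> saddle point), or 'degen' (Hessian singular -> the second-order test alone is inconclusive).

Compute the Hessian H = grad^2 f:
  H = [[-1, -1], [-1, -1]]
Verify stationarity: grad f(x*) = H x* + g = (0, 0).
Eigenvalues of H: -2, 0.
H has a zero eigenvalue (singular; negative semidefinite but not definite), so H is neither positive definite, negative definite, nor indefinite. The second-order test alone is inconclusive -> degen.
(Indeed, f is constant along the null direction of H through x*, so x* is not a strict local extremum.)

degen


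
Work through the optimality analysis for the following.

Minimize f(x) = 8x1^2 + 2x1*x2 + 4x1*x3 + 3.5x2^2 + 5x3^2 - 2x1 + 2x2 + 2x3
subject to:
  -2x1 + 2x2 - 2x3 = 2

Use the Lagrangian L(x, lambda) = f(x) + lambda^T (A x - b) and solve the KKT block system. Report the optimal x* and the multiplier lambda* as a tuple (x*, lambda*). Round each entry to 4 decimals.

Form the Lagrangian:
  L(x, lambda) = (1/2) x^T Q x + c^T x + lambda^T (A x - b)
Stationarity (grad_x L = 0): Q x + c + A^T lambda = 0.
Primal feasibility: A x = b.

This gives the KKT block system:
  [ Q   A^T ] [ x     ]   [-c ]
  [ A    0  ] [ lambda ] = [ b ]

Solving the linear system:
  x*      = (-0.0345, 0.3448, -0.6207)
  lambda* = (-2.1724)
  f(x*)   = 1.931

x* = (-0.0345, 0.3448, -0.6207), lambda* = (-2.1724)


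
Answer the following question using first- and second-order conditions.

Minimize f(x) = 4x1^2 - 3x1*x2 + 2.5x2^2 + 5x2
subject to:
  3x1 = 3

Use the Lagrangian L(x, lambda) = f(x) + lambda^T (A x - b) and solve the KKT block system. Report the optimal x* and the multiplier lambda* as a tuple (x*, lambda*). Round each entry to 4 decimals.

Form the Lagrangian:
  L(x, lambda) = (1/2) x^T Q x + c^T x + lambda^T (A x - b)
Stationarity (grad_x L = 0): Q x + c + A^T lambda = 0.
Primal feasibility: A x = b.

This gives the KKT block system:
  [ Q   A^T ] [ x     ]   [-c ]
  [ A    0  ] [ lambda ] = [ b ]

Solving the linear system:
  x*      = (1, -0.4)
  lambda* = (-3.0667)
  f(x*)   = 3.6

x* = (1, -0.4), lambda* = (-3.0667)


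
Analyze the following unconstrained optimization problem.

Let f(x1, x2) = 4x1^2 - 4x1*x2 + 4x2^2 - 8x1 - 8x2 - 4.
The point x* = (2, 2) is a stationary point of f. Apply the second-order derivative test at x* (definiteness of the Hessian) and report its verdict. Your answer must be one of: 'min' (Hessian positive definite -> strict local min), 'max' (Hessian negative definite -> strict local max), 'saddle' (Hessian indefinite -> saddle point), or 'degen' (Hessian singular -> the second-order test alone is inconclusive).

Compute the Hessian H = grad^2 f:
  H = [[8, -4], [-4, 8]]
Verify stationarity: grad f(x*) = H x* + g = (0, 0).
Eigenvalues of H: 4, 12.
Both eigenvalues > 0, so H is positive definite -> x* is a strict local min.

min


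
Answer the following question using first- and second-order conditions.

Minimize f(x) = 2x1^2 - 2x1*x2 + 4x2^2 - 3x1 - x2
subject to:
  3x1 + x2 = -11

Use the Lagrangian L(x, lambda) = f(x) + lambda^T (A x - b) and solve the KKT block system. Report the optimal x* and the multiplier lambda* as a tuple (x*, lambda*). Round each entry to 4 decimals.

Form the Lagrangian:
  L(x, lambda) = (1/2) x^T Q x + c^T x + lambda^T (A x - b)
Stationarity (grad_x L = 0): Q x + c + A^T lambda = 0.
Primal feasibility: A x = b.

This gives the KKT block system:
  [ Q   A^T ] [ x     ]   [-c ]
  [ A    0  ] [ lambda ] = [ b ]

Solving the linear system:
  x*      = (-3.25, -1.25)
  lambda* = (4.5)
  f(x*)   = 30.25

x* = (-3.25, -1.25), lambda* = (4.5)


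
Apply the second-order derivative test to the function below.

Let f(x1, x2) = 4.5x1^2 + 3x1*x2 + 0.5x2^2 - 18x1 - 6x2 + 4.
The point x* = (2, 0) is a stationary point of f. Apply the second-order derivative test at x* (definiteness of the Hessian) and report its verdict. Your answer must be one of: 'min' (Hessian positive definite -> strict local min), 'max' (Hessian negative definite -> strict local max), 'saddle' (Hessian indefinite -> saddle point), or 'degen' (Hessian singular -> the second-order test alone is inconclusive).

Compute the Hessian H = grad^2 f:
  H = [[9, 3], [3, 1]]
Verify stationarity: grad f(x*) = H x* + g = (0, 0).
Eigenvalues of H: 0, 10.
H has a zero eigenvalue (singular; positive semidefinite but not definite), so H is neither positive definite, negative definite, nor indefinite. The second-order test alone is inconclusive -> degen.
(Indeed, f is constant along the null direction of H through x*, so x* is not a strict local extremum.)

degen
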